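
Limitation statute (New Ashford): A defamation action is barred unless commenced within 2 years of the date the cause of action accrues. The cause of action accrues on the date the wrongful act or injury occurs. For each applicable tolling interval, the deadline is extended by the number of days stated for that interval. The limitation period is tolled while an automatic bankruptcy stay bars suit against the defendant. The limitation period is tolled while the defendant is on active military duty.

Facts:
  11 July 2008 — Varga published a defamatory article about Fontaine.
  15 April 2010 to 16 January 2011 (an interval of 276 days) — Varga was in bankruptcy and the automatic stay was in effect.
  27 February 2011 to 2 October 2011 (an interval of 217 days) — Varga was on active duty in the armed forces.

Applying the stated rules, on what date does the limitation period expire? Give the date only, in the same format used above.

The cause of action accrued on 11 July 2008, the date of the act.
The untolled deadline — 2 years after 11 July 2008 — is 11 July 2010.
The period was tolled for 276 days by the automatic bankruptcy stay (15 April 2010 to 16 January 2011), pushing the deadline to 13 April 2011.
Because the defendant's active military service ran from 27 February 2011 to 2 October 2011, the deadline is extended by 217 days to 16 November 2011.

16 November 2011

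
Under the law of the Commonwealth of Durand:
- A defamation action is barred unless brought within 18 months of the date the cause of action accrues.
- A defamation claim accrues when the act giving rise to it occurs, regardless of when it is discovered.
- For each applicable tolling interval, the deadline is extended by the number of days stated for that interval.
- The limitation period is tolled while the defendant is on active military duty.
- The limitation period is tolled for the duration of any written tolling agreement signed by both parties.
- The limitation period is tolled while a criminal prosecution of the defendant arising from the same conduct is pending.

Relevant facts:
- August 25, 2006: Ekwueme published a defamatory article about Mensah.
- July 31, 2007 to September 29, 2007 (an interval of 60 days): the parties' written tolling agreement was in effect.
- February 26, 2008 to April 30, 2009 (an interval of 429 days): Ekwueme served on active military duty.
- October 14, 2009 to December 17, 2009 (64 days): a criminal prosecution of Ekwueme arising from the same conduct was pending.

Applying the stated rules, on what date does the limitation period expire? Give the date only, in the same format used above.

June 28, 2009

The cause of action accrued on August 25, 2006, the date of the act.
The untolled deadline — 18 months after August 25, 2006 — is February 25, 2008.
Because the written tolling agreement ran from July 31, 2007 to September 29, 2007, the deadline is extended by 60 days to April 25, 2008.
The defendant's active military service from February 26, 2008 to April 30, 2009 tolled the period for 429 days, extending the deadline to June 28, 2009.
By the time the pending criminal prosecution began on October 14, 2009, the limitation period had already expired on June 28, 2009; that interval cannot revive it.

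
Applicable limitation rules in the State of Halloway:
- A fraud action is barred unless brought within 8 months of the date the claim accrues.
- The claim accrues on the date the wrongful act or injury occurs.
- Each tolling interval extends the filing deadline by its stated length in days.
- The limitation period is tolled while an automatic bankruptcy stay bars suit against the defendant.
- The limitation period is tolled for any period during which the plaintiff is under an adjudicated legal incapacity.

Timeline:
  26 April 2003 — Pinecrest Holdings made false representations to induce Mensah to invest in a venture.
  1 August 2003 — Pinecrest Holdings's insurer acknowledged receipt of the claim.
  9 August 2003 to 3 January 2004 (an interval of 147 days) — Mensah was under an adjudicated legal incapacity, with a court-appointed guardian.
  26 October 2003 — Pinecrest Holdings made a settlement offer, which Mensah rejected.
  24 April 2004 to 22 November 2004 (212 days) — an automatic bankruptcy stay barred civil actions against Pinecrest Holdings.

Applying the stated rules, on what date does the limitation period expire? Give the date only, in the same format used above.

The limitation period began to run on 26 April 2003.
8 months from 26 April 2003 is 26 December 2003.
The period was tolled for 147 days by the plaintiff's legal incapacity (9 August 2003 to 3 January 2004), pushing the deadline to 21 May 2004.
Because the automatic bankruptcy stay ran from 24 April 2004 to 22 November 2004, the deadline is extended by 212 days to 19 December 2004.
The other events in the timeline have no effect on the limitation period under the stated rules.

19 December 2004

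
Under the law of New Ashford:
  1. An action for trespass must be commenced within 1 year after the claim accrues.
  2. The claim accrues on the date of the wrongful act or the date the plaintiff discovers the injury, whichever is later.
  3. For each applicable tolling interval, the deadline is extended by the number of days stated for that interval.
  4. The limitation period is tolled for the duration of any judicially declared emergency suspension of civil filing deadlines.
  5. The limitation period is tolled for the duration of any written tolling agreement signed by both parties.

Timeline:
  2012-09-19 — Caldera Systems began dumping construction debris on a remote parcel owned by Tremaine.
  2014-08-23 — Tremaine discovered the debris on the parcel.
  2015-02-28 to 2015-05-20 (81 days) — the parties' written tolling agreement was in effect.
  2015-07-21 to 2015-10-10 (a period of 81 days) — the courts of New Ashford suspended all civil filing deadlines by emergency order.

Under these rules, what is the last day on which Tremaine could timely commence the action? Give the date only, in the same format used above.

Taking the later of the act (2012-09-19) and discovery (2014-08-23), the claim accrued on 2014-08-23.
The untolled deadline — 1 year after 2014-08-23 — is 2015-08-23.
The written tolling agreement from 2015-02-28 to 2015-05-20 tolled the period for 81 days, extending the deadline to 2015-11-12.
The emergency suspension of filing deadlines from 2015-07-21 to 2015-10-10 tolled the period for 81 days, extending the deadline to 2016-02-01.

2016-02-01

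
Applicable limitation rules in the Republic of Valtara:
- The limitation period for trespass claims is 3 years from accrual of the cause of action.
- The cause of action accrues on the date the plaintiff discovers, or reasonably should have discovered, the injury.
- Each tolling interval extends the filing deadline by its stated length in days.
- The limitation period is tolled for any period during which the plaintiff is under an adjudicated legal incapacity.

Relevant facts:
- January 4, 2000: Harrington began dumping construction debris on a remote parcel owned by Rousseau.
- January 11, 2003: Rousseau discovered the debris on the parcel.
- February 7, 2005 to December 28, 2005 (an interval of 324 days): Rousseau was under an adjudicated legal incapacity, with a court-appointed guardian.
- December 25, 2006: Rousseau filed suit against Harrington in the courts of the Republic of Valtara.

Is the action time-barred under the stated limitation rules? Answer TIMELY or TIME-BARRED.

TIME-BARRED

Under the discovery rule, the claim accrued on January 11, 2003, when Rousseau discovered the injury — not on the January 4, 2000 date of the underlying act.
The untolled deadline — 3 years after January 11, 2003 — is January 11, 2006.
The period was tolled for 324 days by the plaintiff's legal incapacity (February 7, 2005 to December 28, 2005), pushing the deadline to December 1, 2006.
Filing on December 25, 2006 missed the December 1, 2006 deadline — the action is time-barred.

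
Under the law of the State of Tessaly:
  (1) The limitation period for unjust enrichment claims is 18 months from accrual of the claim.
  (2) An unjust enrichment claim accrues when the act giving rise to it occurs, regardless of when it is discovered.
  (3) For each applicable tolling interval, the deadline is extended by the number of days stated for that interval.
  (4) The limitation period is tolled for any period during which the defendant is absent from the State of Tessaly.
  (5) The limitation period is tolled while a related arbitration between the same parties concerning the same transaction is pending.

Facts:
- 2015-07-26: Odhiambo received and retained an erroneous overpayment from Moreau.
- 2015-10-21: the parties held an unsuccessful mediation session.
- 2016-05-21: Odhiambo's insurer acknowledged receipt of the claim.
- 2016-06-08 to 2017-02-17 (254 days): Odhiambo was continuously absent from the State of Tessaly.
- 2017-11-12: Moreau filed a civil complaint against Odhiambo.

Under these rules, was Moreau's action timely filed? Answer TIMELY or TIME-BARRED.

The claim accrued on 2015-07-26, when the wrongful act occurred.
18 months from 2015-07-26 is 2017-01-26.
The defendant's absence from the jurisdiction from 2016-06-08 to 2017-02-17 tolled the period for 254 days, extending the deadline to 2017-10-07.
The other events in the timeline have no effect on the limitation period under the stated rules.
Filing on 2017-11-12 missed the 2017-10-07 deadline — the action is time-barred.

TIME-BARRED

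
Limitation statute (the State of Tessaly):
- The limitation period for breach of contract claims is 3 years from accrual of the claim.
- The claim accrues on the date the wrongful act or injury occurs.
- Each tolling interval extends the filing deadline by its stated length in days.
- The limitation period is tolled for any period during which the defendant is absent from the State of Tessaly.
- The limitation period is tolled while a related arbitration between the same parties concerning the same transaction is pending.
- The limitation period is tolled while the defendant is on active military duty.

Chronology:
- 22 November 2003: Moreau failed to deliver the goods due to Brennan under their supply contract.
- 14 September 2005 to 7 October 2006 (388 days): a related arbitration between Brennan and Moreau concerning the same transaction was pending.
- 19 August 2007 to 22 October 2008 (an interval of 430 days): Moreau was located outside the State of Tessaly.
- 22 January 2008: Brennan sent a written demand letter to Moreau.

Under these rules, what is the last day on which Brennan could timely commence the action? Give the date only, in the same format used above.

The claim accrued on 22 November 2003, the date of the act.
Adding the 3 years base period to 22 November 2003 gives a deadline of 22 November 2006, before any tolling.
The pending related arbitration from 14 September 2005 to 7 October 2006 tolled the period for 388 days, extending the deadline to 15 December 2007.
The defendant's absence from the jurisdiction from 19 August 2007 to 22 October 2008 tolled the period for 430 days, extending the deadline to 17 February 2009.
Nothing else in the chronology tolls or restarts the period.

17 February 2009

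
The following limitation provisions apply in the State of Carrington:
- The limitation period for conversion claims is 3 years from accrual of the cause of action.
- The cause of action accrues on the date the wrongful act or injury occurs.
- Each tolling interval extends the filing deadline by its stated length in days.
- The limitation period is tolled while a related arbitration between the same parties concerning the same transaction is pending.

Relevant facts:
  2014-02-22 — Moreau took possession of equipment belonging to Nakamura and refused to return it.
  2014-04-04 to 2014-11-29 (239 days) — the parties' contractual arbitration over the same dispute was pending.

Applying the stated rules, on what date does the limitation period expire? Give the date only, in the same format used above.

2017-10-19

The claim accrued on 2014-02-22, when the wrongful act occurred.
3 years from 2014-02-22 is 2017-02-22.
The period was tolled for 239 days by the pending related arbitration (2014-04-04 to 2014-11-29), pushing the deadline to 2017-10-19.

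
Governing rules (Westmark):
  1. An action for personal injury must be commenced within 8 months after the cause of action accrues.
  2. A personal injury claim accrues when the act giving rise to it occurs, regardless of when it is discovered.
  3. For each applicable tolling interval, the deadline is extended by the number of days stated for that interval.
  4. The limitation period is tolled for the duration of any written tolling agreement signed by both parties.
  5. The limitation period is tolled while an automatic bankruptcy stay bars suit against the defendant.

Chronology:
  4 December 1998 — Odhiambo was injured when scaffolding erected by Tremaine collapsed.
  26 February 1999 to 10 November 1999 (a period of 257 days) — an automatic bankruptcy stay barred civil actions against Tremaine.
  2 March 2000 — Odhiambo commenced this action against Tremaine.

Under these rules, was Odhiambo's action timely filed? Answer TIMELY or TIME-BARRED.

The cause of action accrued on 4 December 1998, the date of the act.
8 months from 4 December 1998 is 4 August 1999.
Because the automatic bankruptcy stay ran from 26 February 1999 to 10 November 1999, the deadline is extended by 257 days to 17 April 2000.
Odhiambo filed on 2 March 2000, before the 17 April 2000 deadline, so the action is timely.

TIMELY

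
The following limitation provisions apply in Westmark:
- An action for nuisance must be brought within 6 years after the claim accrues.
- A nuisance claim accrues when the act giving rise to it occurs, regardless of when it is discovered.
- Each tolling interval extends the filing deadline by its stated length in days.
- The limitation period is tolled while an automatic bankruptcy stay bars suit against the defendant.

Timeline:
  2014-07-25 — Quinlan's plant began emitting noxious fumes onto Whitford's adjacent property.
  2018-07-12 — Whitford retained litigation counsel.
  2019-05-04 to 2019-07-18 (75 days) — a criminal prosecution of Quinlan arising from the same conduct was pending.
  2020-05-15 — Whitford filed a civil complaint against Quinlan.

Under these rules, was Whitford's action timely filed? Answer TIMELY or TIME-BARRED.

The claim accrued on 2014-07-25, when the wrongful act occurred.
6 years from 2014-07-25 is 2020-07-25.
The pending criminal prosecution from 2019-05-04 to 2019-07-18 does not toll the period, because no stated rule makes a criminal prosecution a tolling event.
None of the other events listed affects the running of the period under the stated rules.
Filing on 2020-05-15 beat the 2020-07-25 deadline — the action is timely.

TIMELY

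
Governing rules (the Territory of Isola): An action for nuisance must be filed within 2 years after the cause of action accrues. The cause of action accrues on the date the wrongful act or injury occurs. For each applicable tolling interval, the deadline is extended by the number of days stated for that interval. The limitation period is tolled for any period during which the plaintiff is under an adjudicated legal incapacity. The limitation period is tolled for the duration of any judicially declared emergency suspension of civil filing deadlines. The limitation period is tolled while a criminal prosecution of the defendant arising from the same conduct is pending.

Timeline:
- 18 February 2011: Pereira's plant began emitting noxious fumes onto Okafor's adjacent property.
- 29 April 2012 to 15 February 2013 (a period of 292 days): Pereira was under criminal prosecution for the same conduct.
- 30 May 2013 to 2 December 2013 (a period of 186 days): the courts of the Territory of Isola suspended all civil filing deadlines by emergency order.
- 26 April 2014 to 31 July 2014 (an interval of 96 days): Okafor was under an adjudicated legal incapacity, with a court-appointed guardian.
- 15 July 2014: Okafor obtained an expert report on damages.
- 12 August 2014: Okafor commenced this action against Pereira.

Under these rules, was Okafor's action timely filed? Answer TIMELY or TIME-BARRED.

The cause of action accrued on 18 February 2011, the date of the act.
2 years from 18 February 2011 is 18 February 2013.
Because the pending criminal prosecution ran from 29 April 2012 to 15 February 2013, the deadline is extended by 292 days to 7 December 2013.
Because the emergency suspension of filing deadlines ran from 30 May 2013 to 2 December 2013, the deadline is extended by 186 days to 11 June 2014.
The period was tolled for 96 days by the plaintiff's legal incapacity (26 April 2014 to 31 July 2014), pushing the deadline to 15 September 2014.
Nothing else in the chronology tolls or restarts the period.
Filing on 12 August 2014 beat the 15 September 2014 deadline — the action is timely.

TIMELY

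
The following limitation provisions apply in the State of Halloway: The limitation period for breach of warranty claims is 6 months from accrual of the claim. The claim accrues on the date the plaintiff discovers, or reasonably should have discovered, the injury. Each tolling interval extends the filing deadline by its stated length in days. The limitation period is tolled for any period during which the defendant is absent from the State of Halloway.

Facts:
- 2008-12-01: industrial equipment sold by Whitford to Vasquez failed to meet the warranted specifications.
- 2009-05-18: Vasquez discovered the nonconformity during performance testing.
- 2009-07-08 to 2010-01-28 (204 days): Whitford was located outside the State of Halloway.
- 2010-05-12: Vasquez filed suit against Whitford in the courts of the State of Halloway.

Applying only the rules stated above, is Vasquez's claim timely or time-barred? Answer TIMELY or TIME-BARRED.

TIMELY

Under the discovery rule, the claim accrued on 2009-05-18, when Vasquez discovered the injury — not on the 2008-12-01 date of the underlying act.
6 months from 2009-05-18 is 2009-11-18.
The defendant's absence from the jurisdiction from 2009-07-08 to 2010-01-28 tolled the period for 204 days, extending the deadline to 2010-06-10.
The 2010-05-12 filing precedes the 2010-06-10 deadline; the claim is timely.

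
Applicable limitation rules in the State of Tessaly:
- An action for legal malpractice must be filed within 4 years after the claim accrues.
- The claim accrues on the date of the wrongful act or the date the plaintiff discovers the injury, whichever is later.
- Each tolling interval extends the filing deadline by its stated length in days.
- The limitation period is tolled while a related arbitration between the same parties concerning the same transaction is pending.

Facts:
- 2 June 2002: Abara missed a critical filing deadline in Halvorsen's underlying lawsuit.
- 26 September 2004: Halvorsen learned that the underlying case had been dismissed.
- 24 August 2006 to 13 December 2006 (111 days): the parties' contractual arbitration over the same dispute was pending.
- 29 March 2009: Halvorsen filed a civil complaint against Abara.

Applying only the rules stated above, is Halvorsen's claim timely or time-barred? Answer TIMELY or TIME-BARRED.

TIME-BARRED

The claim accrued on 26 September 2004 — the later of the 2 June 2002 act and the 26 September 2004 discovery.
The untolled deadline — 4 years after 26 September 2004 — is 26 September 2008.
The pending related arbitration from 24 August 2006 to 13 December 2006 tolled the period for 111 days, extending the deadline to 15 January 2009.
Filing on 29 March 2009 missed the 15 January 2009 deadline — the action is time-barred.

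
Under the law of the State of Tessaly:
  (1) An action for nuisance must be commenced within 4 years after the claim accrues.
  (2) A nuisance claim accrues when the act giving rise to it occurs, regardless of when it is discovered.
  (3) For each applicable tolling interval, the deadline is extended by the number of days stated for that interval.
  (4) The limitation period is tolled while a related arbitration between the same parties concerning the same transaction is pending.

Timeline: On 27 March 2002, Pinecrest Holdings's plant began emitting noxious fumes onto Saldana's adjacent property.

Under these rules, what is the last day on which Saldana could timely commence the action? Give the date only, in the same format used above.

27 March 2006

The claim accrued on 27 March 2002, the date of the act.
4 years from 27 March 2002 is 27 March 2006.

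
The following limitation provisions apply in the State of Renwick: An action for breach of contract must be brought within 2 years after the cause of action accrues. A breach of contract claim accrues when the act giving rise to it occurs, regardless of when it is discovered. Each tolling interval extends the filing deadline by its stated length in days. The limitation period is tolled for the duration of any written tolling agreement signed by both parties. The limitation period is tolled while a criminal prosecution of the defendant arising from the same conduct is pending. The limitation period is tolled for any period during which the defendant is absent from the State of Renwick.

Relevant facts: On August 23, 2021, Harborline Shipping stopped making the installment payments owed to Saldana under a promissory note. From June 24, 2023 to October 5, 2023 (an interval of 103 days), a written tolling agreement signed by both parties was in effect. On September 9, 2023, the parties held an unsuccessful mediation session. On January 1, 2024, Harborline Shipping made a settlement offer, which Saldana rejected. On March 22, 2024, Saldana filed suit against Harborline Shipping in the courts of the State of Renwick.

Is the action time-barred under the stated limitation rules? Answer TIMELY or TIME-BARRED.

The claim accrued on August 23, 2021, when the wrongful act occurred.
The untolled deadline — 2 years after August 23, 2021 — is August 23, 2023.
Because the written tolling agreement ran from June 24, 2023 to October 5, 2023, the deadline is extended by 103 days to December 4, 2023.
None of the other events listed affects the running of the period under the stated rules.
Saldana filed on March 22, 2024, after the December 4, 2023 deadline, so the action is time-barred.

TIME-BARRED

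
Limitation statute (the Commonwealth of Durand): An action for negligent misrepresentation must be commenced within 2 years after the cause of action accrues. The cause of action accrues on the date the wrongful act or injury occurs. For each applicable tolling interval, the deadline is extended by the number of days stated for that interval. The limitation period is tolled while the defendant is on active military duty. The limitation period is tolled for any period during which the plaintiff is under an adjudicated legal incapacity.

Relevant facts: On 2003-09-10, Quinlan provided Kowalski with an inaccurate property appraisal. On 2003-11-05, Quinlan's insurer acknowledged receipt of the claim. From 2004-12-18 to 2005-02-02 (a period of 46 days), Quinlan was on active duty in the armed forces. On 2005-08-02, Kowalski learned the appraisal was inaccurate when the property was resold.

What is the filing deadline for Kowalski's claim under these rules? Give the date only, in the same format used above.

Because the rule ties accrual to occurrence, the claim accrued on 2003-09-10, not on the 2005-08-02 discovery date.
Adding the 2 years base period to 2003-09-10 gives a deadline of 2005-09-10, before any tolling.
Because the defendant's active military service ran from 2004-12-18 to 2005-02-02, the deadline is extended by 46 days to 2005-10-26.
None of the other events listed affects the running of the period under the stated rules.

2005-10-26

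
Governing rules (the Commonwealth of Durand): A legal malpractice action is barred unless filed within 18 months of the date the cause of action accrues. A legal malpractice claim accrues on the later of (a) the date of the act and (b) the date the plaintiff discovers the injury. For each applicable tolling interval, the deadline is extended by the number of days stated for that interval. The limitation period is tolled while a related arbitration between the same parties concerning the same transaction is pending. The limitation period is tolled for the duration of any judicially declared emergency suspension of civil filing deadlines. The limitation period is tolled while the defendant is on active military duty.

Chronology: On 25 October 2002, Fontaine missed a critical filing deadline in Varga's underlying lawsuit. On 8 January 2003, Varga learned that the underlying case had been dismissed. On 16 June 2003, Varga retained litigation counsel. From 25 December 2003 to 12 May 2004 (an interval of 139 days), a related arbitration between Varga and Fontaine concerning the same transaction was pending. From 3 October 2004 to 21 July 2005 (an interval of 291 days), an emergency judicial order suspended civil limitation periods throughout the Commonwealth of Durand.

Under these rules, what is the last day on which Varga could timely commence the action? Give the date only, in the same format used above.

11 September 2005

Taking the later of the act (25 October 2002) and discovery (8 January 2003), the claim accrued on 8 January 2003.
The untolled deadline — 18 months after 8 January 2003 — is 8 July 2004.
The period was tolled for 139 days by the pending related arbitration (25 December 2003 to 12 May 2004), pushing the deadline to 24 November 2004.
Because the emergency suspension of filing deadlines ran from 3 October 2004 to 21 July 2005, the deadline is extended by 291 days to 11 September 2005.
None of the other events listed affects the running of the period under the stated rules.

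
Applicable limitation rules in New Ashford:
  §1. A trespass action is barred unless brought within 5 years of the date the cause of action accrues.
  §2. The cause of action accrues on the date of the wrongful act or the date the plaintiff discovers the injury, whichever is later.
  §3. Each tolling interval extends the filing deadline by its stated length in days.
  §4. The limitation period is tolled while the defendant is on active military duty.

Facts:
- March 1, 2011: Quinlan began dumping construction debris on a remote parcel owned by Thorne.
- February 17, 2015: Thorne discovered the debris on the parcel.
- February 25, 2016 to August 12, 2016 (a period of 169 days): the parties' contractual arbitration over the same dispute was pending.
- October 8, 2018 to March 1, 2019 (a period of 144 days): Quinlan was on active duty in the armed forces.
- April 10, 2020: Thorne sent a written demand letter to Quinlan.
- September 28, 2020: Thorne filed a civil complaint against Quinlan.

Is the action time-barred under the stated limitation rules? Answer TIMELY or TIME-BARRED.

The claim accrued on February 17, 2015 — the later of the March 1, 2011 act and the February 17, 2015 discovery.
The untolled deadline — 5 years after February 17, 2015 — is February 17, 2020.
Because the defendant's active military service ran from October 8, 2018 to March 1, 2019, the deadline is extended by 144 days to July 10, 2020.
The pending related arbitration from February 25, 2016 to August 12, 2016 does not toll the period, because no stated rule makes a pending arbitration a tolling event.
None of the other events listed affects the running of the period under the stated rules.
The September 28, 2020 filing falls after the July 10, 2020 deadline; the claim is time-barred.

TIME-BARRED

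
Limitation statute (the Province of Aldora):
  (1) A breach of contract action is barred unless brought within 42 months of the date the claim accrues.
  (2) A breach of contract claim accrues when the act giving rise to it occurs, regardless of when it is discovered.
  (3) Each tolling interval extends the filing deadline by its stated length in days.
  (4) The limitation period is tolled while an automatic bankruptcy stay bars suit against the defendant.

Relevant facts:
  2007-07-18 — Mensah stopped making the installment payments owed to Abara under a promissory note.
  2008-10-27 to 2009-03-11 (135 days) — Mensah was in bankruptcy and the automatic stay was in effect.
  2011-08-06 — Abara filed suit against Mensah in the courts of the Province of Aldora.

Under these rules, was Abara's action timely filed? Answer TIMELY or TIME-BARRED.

The limitation period began to run on 2007-07-18.
The untolled deadline — 42 months after 2007-07-18 — is 2011-01-18.
The automatic bankruptcy stay from 2008-10-27 to 2009-03-11 tolled the period for 135 days, extending the deadline to 2011-06-02.
Abara filed on 2011-08-06, after the 2011-06-02 deadline, so the action is time-barred.

TIME-BARRED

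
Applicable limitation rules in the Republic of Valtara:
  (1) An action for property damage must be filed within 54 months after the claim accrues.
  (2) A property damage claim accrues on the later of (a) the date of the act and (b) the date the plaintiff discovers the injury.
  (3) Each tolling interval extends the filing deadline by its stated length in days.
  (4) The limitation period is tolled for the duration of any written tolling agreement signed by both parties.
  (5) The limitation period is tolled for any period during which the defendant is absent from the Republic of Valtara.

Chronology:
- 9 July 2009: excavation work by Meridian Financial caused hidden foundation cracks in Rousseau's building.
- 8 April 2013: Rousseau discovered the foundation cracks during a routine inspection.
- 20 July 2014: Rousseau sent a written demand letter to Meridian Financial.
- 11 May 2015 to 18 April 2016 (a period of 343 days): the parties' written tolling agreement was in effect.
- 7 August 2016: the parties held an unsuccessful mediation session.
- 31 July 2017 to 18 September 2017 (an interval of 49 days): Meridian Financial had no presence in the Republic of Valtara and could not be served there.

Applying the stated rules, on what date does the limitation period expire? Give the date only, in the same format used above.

Taking the later of the act (9 July 2009) and discovery (8 April 2013), the claim accrued on 8 April 2013.
Adding the 54 months base period to 8 April 2013 gives a deadline of 8 October 2017, before any tolling.
The written tolling agreement from 11 May 2015 to 18 April 2016 tolled the period for 343 days, extending the deadline to 16 September 2018.
The defendant's absence from the jurisdiction from 31 July 2017 to 18 September 2017 tolled the period for 49 days, extending the deadline to 4 November 2018.
None of the other events listed affects the running of the period under the stated rules.

4 November 2018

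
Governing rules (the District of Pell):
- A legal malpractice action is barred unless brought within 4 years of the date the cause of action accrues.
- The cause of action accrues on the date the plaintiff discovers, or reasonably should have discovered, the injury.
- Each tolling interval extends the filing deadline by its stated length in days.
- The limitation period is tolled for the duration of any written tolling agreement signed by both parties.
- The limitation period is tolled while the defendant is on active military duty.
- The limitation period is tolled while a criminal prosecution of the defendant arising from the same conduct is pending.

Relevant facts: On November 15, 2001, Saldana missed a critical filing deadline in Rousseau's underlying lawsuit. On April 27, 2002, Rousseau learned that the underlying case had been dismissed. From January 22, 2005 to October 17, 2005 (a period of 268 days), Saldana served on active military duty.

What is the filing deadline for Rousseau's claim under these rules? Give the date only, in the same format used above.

The claim did not accrue until Rousseau discovered the injury on April 27, 2002; the November 15, 2001 act date does not start the clock under the stated rule.
4 years from April 27, 2002 is April 27, 2006.
Because the defendant's active military service ran from January 22, 2005 to October 17, 2005, the deadline is extended by 268 days to January 20, 2007.

January 20, 2007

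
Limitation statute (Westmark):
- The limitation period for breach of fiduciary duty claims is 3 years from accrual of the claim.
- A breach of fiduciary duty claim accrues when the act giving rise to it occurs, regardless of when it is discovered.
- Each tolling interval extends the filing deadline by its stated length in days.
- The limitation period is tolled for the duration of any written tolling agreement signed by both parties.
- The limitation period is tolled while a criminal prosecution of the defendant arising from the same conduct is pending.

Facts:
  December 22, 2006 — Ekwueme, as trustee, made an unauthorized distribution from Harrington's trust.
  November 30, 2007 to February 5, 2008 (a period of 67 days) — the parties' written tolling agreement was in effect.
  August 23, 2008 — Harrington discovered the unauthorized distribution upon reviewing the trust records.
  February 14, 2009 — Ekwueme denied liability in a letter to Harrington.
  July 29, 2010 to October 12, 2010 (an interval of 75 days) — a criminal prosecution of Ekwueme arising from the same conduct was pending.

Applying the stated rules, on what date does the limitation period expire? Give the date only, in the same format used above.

Because the rule ties accrual to occurrence, the claim accrued on December 22, 2006, not on the August 23, 2008 discovery date.
The untolled deadline — 3 years after December 22, 2006 — is December 22, 2009.
The period was tolled for 67 days by the written tolling agreement (November 30, 2007 to February 5, 2008), pushing the deadline to February 27, 2010.
By the time the pending criminal prosecution began on July 29, 2010, the limitation period had already expired on February 27, 2010; that interval cannot revive it.
The other events in the timeline have no effect on the limitation period under the stated rules.

February 27, 2010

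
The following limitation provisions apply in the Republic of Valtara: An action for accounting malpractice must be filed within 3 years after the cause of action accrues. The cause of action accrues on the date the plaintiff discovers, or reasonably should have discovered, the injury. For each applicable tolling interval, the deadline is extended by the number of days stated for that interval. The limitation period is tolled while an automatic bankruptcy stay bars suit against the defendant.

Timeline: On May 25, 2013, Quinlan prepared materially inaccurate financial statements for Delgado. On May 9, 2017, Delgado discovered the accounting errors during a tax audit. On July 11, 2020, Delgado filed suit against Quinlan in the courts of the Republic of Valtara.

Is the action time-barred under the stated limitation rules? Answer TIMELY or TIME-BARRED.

Under the discovery rule, the claim accrued on May 9, 2017, when Delgado discovered the injury — not on the May 25, 2013 date of the underlying act.
The untolled deadline — 3 years after May 9, 2017 — is May 9, 2020.
The July 11, 2020 filing falls after the May 9, 2020 deadline; the claim is time-barred.

TIME-BARRED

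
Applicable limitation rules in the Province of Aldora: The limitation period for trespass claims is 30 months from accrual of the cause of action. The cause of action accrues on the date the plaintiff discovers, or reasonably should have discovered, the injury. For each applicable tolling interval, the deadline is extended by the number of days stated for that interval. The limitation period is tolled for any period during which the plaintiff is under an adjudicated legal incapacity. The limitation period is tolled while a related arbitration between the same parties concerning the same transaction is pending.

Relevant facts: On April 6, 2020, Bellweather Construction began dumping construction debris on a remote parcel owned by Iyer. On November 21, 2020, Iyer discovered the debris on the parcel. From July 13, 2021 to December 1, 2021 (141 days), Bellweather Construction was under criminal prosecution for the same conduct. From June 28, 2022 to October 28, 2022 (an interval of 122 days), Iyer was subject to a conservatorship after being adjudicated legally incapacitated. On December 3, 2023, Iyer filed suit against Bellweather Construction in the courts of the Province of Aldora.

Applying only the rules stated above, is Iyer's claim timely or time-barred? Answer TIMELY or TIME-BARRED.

TIME-BARRED

The claim did not accrue until Iyer discovered the injury on November 21, 2020; the April 6, 2020 act date does not start the clock under the stated rule.
30 months from November 21, 2020 is May 21, 2023.
Because the plaintiff's legal incapacity ran from June 28, 2022 to October 28, 2022, the deadline is extended by 122 days to September 20, 2023.
No stated provision tolls the period for a criminal prosecution, so the interval from July 13, 2021 to December 1, 2021 has no effect on the deadline.
Iyer filed on December 3, 2023, after the September 20, 2023 deadline, so the action is time-barred.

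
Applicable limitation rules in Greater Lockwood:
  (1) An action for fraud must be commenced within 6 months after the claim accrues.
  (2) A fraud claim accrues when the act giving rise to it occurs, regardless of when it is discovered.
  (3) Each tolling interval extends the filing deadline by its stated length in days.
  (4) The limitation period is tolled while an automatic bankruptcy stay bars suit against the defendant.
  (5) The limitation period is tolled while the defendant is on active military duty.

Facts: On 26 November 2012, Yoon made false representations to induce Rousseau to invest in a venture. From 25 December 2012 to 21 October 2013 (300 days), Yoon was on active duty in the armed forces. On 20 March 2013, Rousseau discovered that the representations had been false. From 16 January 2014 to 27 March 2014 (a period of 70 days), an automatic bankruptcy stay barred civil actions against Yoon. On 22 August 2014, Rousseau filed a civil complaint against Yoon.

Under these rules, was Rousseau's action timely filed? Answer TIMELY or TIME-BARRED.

TIME-BARRED

Because the rule ties accrual to occurrence, the claim accrued on 26 November 2012, not on the 20 March 2013 discovery date.
Adding the 6 months base period to 26 November 2012 gives a deadline of 26 May 2013, before any tolling.
The period was tolled for 300 days by the defendant's active military service (25 December 2012 to 21 October 2013), pushing the deadline to 22 March 2014.
The automatic bankruptcy stay from 16 January 2014 to 27 March 2014 tolled the period for 70 days, extending the deadline to 31 May 2014.
Filing on 22 August 2014 missed the 31 May 2014 deadline — the action is time-barred.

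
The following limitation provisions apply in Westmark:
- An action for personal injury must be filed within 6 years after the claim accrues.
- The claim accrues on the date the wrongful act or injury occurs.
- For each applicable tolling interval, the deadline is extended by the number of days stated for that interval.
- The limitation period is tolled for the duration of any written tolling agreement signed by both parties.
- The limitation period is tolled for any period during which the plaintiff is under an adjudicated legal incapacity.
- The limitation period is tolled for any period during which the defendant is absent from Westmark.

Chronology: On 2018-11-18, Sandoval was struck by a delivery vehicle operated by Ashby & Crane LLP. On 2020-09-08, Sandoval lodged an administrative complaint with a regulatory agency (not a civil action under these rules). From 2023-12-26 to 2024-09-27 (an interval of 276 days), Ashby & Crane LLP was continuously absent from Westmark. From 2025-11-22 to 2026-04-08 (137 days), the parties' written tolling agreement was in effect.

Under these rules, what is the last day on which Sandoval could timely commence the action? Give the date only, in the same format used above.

The claim accrued on 2018-11-18, when the wrongful act occurred.
Adding the 6 years base period to 2018-11-18 gives a deadline of 2024-11-18, before any tolling.
The period was tolled for 276 days by the defendant's absence from the jurisdiction (2023-12-26 to 2024-09-27), pushing the deadline to 2025-08-21.
By the time the written tolling agreement began on 2025-11-22, the limitation period had already expired on 2025-08-21; that interval cannot revive it.
The other events in the timeline have no effect on the limitation period under the stated rules.

2025-08-21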